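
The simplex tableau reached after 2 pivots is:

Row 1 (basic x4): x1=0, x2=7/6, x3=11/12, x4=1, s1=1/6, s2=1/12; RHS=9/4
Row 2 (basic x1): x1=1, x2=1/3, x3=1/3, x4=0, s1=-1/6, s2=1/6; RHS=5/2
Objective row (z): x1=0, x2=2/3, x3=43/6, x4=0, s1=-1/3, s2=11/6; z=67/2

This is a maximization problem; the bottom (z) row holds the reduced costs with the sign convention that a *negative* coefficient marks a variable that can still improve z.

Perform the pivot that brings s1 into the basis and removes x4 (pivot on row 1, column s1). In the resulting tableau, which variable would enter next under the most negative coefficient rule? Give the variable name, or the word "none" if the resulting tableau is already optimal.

Pivot element 1/6. New z-row = old z-row − (-1/3)·(row 1/(1/6)).
Updated z-row coefficients: x1: 0, x2: 3, x3: 9, x4: 2, s1: 0, s2: 2.
No coefficient is strictly negative; the tableau after this pivot is optimal.

none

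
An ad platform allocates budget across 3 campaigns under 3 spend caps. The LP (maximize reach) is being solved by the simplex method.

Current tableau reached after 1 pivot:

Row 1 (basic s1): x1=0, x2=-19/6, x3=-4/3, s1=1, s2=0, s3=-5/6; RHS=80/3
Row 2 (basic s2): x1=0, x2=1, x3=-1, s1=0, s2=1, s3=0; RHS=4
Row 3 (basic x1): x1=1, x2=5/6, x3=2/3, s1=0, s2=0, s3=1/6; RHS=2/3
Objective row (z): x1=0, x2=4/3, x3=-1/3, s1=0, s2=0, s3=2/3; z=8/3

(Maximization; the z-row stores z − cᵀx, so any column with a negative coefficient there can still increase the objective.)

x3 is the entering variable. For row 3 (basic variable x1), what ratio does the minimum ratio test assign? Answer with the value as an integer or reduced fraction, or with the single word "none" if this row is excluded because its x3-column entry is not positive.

1

Ratio = RHS / (x3 entry) = (2/3) / (2/3) = 1.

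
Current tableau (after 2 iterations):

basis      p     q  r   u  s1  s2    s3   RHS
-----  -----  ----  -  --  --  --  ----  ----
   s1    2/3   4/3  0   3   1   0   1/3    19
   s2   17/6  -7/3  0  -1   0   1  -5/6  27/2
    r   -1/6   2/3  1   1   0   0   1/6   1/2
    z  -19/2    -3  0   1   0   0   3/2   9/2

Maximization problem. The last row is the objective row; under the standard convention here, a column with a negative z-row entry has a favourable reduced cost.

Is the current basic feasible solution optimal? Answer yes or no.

no

Column p has objective-row coefficient -19/2, which is negative; an improving pivot exists, so not yet optimal.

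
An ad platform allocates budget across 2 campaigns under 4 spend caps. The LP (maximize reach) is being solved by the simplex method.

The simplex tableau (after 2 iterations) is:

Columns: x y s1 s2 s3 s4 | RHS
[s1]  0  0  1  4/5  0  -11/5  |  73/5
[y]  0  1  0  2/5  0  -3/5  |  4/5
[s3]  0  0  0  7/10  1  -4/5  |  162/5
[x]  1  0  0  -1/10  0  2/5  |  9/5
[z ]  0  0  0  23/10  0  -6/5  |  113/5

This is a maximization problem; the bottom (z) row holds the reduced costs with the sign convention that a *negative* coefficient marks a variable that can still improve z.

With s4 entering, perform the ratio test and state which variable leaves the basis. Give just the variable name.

x

Ratios: row 1 (s1): entry -11/5 ≤ 0, skip; row 2 (y): entry -3/5 ≤ 0, skip; row 3 (s3): entry -4/5 ≤ 0, skip; row 4 (x): (9/5)/(2/5) = 9/2.
Minimum ratio 9/2 is in the x row, so x leaves.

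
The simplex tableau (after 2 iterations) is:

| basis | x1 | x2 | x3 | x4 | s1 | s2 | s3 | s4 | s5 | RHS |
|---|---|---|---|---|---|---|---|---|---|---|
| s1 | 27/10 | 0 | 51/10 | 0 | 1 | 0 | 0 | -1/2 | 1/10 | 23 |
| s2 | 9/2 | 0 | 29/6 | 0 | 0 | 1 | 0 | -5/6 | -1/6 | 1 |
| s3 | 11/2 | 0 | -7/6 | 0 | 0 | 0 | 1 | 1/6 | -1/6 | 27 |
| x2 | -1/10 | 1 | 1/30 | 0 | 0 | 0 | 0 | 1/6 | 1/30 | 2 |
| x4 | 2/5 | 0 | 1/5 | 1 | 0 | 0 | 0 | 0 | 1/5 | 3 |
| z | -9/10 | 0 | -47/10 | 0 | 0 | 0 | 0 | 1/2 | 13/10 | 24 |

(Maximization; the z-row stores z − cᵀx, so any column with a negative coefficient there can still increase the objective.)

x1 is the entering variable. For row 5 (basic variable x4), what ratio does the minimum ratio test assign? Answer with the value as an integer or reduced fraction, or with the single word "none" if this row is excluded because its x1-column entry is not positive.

15/2

Ratio = RHS / (x1 entry) = 3 / (2/5) = 15/2.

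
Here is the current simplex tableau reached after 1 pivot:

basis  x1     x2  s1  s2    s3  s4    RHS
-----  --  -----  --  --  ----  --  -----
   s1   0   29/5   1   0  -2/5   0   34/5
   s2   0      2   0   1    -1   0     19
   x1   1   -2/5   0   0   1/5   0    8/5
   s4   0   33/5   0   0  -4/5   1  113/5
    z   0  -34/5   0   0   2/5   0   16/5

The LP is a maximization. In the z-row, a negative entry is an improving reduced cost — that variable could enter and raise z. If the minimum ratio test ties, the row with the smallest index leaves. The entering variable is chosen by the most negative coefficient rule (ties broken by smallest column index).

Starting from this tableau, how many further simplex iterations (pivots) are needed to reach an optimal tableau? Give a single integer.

2

pivot: x2 in, s1 out → z = 324/29
pivot: s3 in, x1 out → z = 12
No improving column remains; optimal.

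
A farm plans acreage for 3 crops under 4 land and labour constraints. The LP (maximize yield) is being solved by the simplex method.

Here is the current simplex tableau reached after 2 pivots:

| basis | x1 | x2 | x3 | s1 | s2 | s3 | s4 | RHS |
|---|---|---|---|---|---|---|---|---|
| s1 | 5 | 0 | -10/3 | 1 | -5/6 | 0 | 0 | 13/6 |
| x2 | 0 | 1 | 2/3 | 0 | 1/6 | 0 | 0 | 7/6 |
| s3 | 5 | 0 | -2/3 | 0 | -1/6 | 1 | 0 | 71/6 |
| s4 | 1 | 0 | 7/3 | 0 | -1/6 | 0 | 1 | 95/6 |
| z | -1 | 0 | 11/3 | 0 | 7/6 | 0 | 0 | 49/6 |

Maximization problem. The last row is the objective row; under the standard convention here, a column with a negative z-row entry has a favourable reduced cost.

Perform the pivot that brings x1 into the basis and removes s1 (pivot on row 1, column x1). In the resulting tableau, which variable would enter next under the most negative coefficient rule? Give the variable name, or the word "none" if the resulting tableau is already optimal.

none

Pivot element 5. New z-row = old z-row − (-1)·(row 1/5).
Updated z-row coefficients: x1: 0, x2: 0, x3: 3, s1: 1/5, s2: 1, s3: 0, s4: 0.
No coefficient is strictly negative; the tableau after this pivot is optimal.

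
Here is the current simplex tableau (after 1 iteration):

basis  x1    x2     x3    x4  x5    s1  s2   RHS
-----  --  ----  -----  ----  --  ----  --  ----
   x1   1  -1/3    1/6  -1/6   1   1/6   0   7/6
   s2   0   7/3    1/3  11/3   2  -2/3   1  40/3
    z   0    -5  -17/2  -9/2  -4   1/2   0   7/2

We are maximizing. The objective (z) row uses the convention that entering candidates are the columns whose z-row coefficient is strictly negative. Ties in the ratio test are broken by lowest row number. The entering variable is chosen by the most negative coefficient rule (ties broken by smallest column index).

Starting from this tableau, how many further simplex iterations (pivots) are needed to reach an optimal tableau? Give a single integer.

2

pivot: x3 in, x1 out → z = 63
pivot: x2 in, s2 out → z = 431/3
No improving column remains; optimal.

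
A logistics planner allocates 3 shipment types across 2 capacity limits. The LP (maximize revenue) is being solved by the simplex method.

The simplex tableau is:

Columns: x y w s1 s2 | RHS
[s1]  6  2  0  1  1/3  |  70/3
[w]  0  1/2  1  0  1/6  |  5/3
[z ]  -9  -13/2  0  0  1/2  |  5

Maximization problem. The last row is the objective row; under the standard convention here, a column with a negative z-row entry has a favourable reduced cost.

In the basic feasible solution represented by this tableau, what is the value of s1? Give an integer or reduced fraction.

s1 is basic (row 1); its value is the RHS of that row: 70/3.

70/3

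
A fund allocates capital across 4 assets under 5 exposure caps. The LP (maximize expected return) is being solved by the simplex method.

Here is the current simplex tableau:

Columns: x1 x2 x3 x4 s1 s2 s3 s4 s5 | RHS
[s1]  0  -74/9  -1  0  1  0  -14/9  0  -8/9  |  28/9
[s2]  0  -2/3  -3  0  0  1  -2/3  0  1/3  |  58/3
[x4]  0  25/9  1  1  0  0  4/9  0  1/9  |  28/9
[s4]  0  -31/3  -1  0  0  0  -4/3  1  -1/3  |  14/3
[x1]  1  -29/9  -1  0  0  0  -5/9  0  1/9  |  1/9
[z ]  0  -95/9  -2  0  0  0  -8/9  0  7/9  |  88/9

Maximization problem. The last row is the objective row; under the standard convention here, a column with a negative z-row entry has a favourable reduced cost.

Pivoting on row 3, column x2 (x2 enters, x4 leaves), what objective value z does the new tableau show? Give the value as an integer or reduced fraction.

Minimum ratio for x2: (28/9)/(25/9) = 28/25.
z changes by −(z-row coeff of x2)·ratio = −(-95/9)·(28/25) = 532/45.
New z = 88/9 + (532/45) = 108/5.

108/5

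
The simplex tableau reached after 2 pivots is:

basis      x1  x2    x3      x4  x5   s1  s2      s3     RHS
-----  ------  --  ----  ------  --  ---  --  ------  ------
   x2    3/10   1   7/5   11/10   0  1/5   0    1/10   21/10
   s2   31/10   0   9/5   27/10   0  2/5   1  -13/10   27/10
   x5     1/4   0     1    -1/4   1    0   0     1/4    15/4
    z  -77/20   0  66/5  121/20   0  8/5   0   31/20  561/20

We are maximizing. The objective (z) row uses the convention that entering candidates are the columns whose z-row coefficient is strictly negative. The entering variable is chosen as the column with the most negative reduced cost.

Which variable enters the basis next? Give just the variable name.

Objective-row coefficients: x1: -77/20, x2: 0, x3: 66/5, x4: 121/20, x5: 0, s1: 8/5, s2: 0, s3: 31/20.
The most negative is -77/20 in column x1, so x1 enters.

x1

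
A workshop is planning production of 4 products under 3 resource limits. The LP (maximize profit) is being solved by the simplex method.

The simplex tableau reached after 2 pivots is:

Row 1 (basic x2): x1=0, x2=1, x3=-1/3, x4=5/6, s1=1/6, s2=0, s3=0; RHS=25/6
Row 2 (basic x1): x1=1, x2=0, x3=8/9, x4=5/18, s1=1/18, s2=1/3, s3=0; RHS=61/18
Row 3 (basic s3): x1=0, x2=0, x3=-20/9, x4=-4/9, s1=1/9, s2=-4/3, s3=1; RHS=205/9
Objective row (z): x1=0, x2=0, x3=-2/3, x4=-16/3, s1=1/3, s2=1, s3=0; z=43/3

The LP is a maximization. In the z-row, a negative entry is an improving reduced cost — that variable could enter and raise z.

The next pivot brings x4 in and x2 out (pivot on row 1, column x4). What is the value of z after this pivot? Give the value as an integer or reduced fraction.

Minimum ratio for x4: (25/6)/(5/6) = 5.
z changes by −(z-row coeff of x4)·ratio = −(-16/3)·5 = 80/3.
New z = 43/3 + (80/3) = 41.

41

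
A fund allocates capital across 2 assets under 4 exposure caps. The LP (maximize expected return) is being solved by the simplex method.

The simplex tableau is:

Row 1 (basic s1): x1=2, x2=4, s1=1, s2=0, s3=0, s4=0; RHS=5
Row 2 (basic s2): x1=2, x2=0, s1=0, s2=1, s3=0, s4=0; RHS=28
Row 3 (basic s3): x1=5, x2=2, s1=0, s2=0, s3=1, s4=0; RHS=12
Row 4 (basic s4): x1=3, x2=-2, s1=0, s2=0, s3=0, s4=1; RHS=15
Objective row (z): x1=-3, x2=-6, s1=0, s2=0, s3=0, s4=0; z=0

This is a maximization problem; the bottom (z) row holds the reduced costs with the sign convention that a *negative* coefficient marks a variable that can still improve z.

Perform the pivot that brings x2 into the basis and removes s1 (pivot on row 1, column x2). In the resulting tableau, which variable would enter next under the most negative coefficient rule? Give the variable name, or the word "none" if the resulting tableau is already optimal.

none

Pivot element 4. New z-row = old z-row − (-6)·(row 1/4).
Updated z-row coefficients: x1: 0, x2: 0, s1: 3/2, s2: 0, s3: 0, s4: 0.
No coefficient is strictly negative; the tableau after this pivot is optimal.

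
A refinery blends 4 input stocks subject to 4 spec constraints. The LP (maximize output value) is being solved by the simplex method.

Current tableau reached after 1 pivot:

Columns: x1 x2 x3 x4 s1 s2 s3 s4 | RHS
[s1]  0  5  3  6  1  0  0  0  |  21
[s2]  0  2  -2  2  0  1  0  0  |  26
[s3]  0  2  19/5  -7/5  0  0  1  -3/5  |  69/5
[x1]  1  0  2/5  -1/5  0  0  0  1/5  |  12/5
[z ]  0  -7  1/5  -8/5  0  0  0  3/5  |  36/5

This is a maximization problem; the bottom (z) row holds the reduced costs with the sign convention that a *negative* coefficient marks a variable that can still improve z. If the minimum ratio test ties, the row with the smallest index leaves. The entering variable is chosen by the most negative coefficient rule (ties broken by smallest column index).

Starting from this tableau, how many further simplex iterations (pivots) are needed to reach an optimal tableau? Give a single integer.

1

pivot: x2 in, s1 out → z = 183/5
No improving column remains; optimal.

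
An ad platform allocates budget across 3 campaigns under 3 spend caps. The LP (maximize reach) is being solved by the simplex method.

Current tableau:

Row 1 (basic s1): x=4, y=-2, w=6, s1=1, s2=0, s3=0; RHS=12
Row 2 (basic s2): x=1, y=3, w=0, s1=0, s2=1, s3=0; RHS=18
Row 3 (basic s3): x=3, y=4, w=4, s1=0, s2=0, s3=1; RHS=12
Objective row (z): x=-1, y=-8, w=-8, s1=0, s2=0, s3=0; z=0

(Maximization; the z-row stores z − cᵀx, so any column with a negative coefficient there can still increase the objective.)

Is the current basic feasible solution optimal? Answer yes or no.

Column x has objective-row coefficient -1, which is negative; an improving pivot exists, so not yet optimal.

no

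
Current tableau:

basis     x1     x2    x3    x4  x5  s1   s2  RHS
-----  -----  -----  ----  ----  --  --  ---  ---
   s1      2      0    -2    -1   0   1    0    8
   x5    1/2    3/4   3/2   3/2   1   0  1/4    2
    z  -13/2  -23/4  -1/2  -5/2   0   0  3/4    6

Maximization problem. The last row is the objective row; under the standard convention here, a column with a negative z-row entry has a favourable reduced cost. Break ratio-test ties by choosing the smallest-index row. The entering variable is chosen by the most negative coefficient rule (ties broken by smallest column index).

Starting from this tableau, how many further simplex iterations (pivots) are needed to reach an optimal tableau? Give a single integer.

pivot: x1 in, s1 out → z = 32
pivot: x3 in, x5 out → z = 32
pivot: x2 in, x3 out → z = 32
No improving column remains; optimal.

3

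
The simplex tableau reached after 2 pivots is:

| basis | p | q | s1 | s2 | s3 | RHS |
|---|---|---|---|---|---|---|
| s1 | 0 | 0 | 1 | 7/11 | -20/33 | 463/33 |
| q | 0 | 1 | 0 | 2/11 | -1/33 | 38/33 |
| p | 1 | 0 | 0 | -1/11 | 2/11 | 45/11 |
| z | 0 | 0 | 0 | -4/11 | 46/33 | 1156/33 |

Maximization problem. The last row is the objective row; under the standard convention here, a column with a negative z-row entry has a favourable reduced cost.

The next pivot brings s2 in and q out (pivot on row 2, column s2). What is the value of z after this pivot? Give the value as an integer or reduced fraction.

Minimum ratio for s2: (38/33)/(2/11) = 19/3.
z changes by −(z-row coeff of s2)·ratio = −(-4/11)·(19/3) = 76/33.
New z = 1156/33 + (76/33) = 112/3.

112/3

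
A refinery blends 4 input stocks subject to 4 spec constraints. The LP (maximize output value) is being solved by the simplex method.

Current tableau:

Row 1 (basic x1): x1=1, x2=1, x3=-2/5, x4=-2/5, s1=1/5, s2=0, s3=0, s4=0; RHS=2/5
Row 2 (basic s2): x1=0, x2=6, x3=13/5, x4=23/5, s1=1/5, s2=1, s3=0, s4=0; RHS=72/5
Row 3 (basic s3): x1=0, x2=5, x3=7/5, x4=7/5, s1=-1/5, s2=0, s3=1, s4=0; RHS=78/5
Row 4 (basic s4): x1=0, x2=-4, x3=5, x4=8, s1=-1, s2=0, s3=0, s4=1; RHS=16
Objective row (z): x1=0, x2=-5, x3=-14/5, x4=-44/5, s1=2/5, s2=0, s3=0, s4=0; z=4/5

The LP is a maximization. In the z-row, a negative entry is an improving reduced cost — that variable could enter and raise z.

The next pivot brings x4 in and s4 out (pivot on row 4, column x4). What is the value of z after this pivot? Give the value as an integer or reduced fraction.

92/5

Minimum ratio for x4: 16/8 = 2.
z changes by −(z-row coeff of x4)·ratio = −(-44/5)·2 = 88/5.
New z = 4/5 + (88/5) = 92/5.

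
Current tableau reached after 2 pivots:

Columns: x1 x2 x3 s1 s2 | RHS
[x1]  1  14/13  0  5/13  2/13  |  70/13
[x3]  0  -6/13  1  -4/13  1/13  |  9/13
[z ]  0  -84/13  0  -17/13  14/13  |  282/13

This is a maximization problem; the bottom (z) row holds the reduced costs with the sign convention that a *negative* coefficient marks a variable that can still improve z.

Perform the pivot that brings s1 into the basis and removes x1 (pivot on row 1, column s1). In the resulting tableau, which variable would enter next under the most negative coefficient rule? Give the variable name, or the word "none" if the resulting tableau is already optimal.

Pivot element 5/13. New z-row = old z-row − (-17/13)·(row 1/(5/13)).
Updated z-row coefficients: x1: 17/5, x2: -14/5, x3: 0, s1: 0, s2: 8/5.
The most negative is -14/5 in column x2, so x2 would enter next.

x2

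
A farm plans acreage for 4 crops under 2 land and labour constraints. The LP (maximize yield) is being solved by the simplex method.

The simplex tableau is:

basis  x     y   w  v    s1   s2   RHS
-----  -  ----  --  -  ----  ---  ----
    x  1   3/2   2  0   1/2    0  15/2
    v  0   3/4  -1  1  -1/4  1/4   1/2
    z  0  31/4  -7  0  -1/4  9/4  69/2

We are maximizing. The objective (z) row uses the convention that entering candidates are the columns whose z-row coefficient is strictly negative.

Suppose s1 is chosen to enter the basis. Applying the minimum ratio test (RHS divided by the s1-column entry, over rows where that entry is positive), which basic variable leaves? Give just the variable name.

Ratios: row 1 (x): (15/2)/(1/2) = 15; row 2 (v): entry -1/4 ≤ 0, skip.
Minimum ratio 15 is in the x row, so x leaves.

x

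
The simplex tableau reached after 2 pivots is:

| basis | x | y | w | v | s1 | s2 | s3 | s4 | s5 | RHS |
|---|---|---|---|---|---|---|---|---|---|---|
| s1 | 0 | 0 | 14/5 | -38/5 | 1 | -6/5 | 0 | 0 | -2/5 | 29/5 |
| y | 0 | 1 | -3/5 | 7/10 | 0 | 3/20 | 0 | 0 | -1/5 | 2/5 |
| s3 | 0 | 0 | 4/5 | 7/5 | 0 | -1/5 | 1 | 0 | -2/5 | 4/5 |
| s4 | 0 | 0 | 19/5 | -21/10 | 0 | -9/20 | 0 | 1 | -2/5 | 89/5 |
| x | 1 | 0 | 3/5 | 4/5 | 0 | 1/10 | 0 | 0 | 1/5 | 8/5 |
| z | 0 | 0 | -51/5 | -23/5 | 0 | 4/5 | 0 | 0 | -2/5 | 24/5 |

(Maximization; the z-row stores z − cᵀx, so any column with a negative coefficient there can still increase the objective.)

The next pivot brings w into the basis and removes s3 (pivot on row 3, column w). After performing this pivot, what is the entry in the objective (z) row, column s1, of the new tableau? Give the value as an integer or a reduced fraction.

0

Pivot element is row 3, column w: 4/5.
Normalize row 3: new (row 3, s1) = 0/(4/5) = 0.
z-row ← z-row − (-51/5)·(new row 3): 0 − (-51/5)·0 = 0.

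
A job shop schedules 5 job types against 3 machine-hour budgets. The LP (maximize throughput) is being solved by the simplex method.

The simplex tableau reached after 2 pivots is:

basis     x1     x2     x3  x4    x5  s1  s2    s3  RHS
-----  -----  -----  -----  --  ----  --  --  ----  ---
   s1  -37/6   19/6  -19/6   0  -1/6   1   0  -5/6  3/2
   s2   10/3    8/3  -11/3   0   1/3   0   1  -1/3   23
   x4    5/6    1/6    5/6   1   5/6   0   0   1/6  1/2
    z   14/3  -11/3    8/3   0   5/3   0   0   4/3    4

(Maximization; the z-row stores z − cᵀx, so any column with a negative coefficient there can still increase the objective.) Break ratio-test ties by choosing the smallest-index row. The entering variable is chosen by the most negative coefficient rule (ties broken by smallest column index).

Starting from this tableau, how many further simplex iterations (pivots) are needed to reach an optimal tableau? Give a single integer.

2

pivot: x2 in, s1 out → z = 109/19
pivot: x1 in, x4 out → z = 73/11
No improving column remains; optimal.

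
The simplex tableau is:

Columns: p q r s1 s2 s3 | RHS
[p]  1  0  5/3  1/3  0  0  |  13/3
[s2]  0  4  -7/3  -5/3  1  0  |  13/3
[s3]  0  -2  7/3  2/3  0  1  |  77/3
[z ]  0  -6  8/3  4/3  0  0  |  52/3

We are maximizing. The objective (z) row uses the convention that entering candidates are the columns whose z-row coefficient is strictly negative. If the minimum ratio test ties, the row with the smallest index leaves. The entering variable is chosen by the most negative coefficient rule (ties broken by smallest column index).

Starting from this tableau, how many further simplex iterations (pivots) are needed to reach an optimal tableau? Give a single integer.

2

pivot: q in, s2 out → z = 143/6
pivot: s1 in, p out → z = 39
No improving column remains; optimal.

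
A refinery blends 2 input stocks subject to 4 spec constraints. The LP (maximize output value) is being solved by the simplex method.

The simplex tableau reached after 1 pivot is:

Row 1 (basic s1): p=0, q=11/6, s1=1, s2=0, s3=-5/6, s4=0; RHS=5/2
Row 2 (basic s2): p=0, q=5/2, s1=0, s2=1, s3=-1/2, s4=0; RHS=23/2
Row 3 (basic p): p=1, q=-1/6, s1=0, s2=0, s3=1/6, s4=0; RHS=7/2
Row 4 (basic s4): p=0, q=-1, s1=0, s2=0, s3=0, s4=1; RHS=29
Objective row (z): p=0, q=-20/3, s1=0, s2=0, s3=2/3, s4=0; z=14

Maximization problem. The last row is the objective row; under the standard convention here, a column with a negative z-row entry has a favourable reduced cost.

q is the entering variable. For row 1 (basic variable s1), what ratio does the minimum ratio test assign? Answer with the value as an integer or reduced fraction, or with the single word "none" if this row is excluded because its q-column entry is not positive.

15/11

Ratio = RHS / (q entry) = (5/2) / (11/6) = 15/11.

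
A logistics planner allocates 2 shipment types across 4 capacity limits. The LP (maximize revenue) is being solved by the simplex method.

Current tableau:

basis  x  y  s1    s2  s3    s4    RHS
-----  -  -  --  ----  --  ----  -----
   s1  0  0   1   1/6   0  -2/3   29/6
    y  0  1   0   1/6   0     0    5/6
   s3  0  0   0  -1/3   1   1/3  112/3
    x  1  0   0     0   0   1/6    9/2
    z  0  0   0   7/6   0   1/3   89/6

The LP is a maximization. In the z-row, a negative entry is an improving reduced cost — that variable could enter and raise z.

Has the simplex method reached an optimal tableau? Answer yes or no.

yes

No objective-row coefficient is strictly negative, so no entering variable exists; the tableau is optimal.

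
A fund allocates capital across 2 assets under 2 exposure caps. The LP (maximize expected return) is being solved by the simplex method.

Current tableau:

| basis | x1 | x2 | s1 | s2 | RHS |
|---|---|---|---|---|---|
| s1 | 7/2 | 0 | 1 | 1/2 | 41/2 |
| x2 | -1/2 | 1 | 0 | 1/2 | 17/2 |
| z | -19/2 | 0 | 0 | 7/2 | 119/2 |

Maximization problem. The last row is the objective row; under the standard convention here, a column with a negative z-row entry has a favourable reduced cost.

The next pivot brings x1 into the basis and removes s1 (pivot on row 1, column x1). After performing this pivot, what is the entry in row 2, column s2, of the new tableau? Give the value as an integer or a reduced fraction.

Pivot element is row 1, column x1: 7/2.
Normalize row 1: new (row 1, s2) = (1/2)/(7/2) = 1/7.
row 2 ← row 2 − (-1/2)·(new row 1): 1/2 − (-1/2)·(1/7) = 4/7.

4/7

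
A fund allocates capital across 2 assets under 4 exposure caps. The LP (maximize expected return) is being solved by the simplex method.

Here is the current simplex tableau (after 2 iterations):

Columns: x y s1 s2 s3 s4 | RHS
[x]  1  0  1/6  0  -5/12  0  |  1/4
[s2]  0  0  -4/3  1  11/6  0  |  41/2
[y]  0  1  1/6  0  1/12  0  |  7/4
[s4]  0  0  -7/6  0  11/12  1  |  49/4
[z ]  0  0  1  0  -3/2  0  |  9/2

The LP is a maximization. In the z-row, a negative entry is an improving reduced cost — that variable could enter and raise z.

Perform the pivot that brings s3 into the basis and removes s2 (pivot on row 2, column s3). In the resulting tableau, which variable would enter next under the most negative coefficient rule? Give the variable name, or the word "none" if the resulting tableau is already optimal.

s1

Pivot element 11/6. New z-row = old z-row − (-3/2)·(row 2/(11/6)).
Updated z-row coefficients: x: 0, y: 0, s1: -1/11, s2: 9/11, s3: 0, s4: 0.
The most negative is -1/11 in column s1, so s1 would enter next.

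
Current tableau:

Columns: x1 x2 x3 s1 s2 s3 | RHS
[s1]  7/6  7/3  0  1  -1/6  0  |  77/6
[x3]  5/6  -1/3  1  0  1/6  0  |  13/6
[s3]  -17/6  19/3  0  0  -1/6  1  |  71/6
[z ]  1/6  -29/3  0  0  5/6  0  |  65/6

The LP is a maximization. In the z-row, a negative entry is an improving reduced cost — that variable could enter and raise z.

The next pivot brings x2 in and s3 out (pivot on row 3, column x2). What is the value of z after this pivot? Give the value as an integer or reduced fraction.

Minimum ratio for x2: (71/6)/(19/3) = 71/38.
z changes by −(z-row coeff of x2)·ratio = −(-29/3)·(71/38) = 2059/114.
New z = 65/6 + (2059/114) = 549/19.

549/19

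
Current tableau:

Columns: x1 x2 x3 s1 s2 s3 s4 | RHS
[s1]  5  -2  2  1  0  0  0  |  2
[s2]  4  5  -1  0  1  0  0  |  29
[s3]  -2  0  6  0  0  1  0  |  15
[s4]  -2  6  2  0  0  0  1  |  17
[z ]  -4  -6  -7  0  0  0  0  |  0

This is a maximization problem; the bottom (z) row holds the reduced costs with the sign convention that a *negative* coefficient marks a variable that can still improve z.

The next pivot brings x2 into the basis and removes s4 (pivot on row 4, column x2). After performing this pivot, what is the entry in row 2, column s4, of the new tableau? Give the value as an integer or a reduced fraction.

Pivot element is row 4, column x2: 6.
Normalize row 4: new (row 4, s4) = 1/6 = 1/6.
row 2 ← row 2 − 5·(new row 4): 0 − 5·(1/6) = -5/6.

-5/6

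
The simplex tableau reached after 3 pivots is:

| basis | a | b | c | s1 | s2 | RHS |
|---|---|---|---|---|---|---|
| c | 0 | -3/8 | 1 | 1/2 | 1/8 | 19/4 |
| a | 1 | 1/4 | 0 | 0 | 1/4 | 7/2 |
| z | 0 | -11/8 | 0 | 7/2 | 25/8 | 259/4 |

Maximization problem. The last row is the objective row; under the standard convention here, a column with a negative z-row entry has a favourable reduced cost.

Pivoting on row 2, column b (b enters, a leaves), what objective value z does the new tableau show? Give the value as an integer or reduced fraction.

84

Minimum ratio for b: (7/2)/(1/4) = 14.
z changes by −(z-row coeff of b)·ratio = −(-11/8)·14 = 77/4.
New z = 259/4 + (77/4) = 84.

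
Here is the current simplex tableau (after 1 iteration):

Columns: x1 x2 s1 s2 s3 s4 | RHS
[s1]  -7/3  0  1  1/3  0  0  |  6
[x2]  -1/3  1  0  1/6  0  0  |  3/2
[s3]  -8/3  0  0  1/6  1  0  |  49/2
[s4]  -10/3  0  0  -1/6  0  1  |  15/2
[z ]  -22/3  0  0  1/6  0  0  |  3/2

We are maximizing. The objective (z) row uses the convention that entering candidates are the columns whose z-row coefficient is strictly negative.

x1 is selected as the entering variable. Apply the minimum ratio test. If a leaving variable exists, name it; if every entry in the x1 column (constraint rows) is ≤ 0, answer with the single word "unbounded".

unbounded

x1-column entries: row 1: -7/3, row 2: -1/3, row 3: -8/3, row 4: -10/3. All ≤ 0, so x1 can increase without bound; the LP is unbounded in this direction.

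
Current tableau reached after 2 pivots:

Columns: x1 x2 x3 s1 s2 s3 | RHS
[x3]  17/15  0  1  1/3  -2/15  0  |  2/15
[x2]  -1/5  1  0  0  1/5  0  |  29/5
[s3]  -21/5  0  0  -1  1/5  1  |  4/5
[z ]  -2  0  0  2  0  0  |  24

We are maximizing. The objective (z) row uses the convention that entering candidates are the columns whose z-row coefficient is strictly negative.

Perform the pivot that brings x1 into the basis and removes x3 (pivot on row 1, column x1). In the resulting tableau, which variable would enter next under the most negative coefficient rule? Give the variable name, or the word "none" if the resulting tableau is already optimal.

s2

Pivot element 17/15. New z-row = old z-row − (-2)·(row 1/(17/15)).
Updated z-row coefficients: x1: 0, x2: 0, x3: 30/17, s1: 44/17, s2: -4/17, s3: 0.
The most negative is -4/17 in column s2, so s2 would enter next.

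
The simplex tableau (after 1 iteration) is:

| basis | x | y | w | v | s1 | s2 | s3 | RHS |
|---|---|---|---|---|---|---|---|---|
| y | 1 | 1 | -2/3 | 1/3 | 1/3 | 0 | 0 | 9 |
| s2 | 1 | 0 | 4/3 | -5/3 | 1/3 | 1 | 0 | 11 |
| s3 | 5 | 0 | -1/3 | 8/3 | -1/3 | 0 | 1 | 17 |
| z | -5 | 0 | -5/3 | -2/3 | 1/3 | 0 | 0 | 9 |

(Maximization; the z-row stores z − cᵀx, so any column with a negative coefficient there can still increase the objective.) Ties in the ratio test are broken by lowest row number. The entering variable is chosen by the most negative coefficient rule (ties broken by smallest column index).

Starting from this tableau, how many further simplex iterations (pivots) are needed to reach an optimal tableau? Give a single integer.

3

pivot: x in, s3 out → z = 26
pivot: w in, s2 out → z = 258/7
pivot: v in, x out → z = 422/9
No improving column remains; optimal.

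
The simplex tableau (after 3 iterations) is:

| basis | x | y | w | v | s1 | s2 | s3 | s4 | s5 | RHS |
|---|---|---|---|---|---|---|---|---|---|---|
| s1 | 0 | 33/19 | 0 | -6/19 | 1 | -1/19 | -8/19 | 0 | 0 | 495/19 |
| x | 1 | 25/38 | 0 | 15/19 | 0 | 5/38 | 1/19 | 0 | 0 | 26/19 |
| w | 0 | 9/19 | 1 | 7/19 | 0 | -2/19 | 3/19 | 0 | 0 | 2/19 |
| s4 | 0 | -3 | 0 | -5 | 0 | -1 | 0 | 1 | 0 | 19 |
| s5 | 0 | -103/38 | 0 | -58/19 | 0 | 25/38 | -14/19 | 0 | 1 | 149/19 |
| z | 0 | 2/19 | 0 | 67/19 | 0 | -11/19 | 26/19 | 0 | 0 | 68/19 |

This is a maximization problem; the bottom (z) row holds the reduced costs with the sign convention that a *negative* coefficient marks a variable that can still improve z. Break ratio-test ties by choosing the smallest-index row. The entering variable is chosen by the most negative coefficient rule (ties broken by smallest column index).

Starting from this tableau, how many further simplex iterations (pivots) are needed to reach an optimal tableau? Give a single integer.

1

pivot: s2 in, x out → z = 48/5
No improving column remains; optimal.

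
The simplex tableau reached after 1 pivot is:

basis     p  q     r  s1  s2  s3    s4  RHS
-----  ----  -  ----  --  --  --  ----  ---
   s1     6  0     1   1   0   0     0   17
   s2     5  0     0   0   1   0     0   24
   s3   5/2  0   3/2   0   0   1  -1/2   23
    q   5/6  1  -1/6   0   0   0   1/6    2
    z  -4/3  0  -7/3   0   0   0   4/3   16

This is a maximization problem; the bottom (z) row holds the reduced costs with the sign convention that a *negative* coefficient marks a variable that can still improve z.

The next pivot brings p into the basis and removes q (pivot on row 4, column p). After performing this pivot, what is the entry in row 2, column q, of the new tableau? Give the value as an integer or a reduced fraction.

Pivot element is row 4, column p: 5/6.
Normalize row 4: new (row 4, q) = 1/(5/6) = 6/5.
row 2 ← row 2 − 5·(new row 4): 0 − 5·(6/5) = -6.

-6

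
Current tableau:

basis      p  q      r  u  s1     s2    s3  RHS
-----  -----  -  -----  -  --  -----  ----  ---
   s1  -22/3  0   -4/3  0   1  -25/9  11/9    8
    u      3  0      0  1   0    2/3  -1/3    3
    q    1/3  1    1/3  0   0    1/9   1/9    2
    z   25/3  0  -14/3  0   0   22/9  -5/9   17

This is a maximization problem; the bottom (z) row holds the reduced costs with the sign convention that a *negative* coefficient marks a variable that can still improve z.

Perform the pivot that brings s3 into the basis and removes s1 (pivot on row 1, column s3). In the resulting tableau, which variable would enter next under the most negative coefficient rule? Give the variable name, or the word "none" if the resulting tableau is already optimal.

Pivot element 11/9. New z-row = old z-row − (-5/9)·(row 1/(11/9)).
Updated z-row coefficients: p: 5, q: 0, r: -58/11, u: 0, s1: 5/11, s2: 13/11, s3: 0.
The most negative is -58/11 in column r, so r would enter next.

r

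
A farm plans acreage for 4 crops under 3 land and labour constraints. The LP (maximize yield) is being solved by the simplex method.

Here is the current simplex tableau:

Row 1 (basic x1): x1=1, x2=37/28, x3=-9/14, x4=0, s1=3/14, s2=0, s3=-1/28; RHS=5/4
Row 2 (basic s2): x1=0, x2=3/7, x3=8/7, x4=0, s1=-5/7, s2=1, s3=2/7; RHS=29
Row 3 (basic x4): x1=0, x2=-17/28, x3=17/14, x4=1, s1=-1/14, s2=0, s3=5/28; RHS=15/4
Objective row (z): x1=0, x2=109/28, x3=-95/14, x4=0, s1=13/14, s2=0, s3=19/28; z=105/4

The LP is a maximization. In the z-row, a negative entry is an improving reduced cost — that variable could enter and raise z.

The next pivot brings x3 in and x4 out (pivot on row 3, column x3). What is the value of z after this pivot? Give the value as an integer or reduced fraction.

Minimum ratio for x3: (15/4)/(17/14) = 105/34.
z changes by −(z-row coeff of x3)·ratio = −(-95/14)·(105/34) = 1425/68.
New z = 105/4 + (1425/68) = 1605/34.

1605/34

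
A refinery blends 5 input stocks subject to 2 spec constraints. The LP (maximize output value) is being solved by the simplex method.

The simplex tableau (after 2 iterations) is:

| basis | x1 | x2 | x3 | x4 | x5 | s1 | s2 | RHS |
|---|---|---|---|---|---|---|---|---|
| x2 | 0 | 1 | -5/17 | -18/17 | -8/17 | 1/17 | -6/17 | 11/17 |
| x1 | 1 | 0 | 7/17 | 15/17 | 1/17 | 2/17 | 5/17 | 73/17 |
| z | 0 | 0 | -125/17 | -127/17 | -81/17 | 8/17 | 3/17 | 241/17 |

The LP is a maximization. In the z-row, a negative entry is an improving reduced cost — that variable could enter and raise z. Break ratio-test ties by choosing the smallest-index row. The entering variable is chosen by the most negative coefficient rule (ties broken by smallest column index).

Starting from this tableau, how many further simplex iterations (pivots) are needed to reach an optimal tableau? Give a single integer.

2

pivot: x4 in, x1 out → z = 758/15
pivot: x5 in, x4 out → z = 362
No improving column remains; optimal.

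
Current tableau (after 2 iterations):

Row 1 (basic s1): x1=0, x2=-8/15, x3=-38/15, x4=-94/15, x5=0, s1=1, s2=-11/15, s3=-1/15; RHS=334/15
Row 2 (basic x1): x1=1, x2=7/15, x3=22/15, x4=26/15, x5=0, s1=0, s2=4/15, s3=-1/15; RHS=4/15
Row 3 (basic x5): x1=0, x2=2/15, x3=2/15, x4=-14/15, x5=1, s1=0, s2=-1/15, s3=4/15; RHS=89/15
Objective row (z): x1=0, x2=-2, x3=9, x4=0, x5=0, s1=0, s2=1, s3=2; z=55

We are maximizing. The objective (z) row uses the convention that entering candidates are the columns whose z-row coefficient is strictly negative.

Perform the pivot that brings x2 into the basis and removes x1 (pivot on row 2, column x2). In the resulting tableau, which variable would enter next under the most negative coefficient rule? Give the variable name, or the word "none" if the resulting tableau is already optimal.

none

Pivot element 7/15. New z-row = old z-row − (-2)·(row 2/(7/15)).
Updated z-row coefficients: x1: 30/7, x2: 0, x3: 107/7, x4: 52/7, x5: 0, s1: 0, s2: 15/7, s3: 12/7.
No coefficient is strictly negative; the tableau after this pivot is optimal.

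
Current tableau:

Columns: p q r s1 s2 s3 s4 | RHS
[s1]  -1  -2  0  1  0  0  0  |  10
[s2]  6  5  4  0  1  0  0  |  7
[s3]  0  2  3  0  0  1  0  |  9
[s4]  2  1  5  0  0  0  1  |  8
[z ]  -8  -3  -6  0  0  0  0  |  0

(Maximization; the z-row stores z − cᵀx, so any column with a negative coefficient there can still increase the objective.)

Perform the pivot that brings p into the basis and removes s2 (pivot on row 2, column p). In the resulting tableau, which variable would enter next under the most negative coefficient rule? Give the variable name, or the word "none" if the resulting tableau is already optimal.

r

Pivot element 6. New z-row = old z-row − (-8)·(row 2/6).
Updated z-row coefficients: p: 0, q: 11/3, r: -2/3, s1: 0, s2: 4/3, s3: 0, s4: 0.
The most negative is -2/3 in column r, so r would enter next.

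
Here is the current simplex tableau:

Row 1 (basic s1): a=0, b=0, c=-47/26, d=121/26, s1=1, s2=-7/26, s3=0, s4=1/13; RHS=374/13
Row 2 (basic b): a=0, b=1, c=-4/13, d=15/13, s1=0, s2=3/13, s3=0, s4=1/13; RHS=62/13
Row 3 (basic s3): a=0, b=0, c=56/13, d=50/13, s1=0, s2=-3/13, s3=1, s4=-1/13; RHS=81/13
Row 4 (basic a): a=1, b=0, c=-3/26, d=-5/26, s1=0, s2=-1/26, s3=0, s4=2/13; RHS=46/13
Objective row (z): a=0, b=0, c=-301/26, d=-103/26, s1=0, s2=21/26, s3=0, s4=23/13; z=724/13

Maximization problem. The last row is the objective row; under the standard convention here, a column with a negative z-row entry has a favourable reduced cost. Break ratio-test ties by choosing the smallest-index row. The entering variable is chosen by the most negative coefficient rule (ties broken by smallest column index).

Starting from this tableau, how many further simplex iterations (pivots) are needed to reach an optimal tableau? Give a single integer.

1

pivot: c in, s3 out → z = 1159/16
No improving column remains; optimal.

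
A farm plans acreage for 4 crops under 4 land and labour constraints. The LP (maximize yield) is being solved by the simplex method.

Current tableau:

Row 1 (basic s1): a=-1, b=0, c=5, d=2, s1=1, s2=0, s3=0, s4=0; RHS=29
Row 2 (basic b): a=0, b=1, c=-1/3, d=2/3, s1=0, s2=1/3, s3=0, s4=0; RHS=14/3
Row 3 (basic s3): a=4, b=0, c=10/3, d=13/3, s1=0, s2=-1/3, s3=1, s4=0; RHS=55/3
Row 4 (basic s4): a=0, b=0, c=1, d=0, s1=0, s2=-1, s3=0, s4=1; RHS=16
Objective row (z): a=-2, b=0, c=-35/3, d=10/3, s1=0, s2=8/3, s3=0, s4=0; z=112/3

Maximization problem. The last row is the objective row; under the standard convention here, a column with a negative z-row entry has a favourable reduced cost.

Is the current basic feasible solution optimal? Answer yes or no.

no

Column a has objective-row coefficient -2, which is negative; an improving pivot exists, so not yet optimal.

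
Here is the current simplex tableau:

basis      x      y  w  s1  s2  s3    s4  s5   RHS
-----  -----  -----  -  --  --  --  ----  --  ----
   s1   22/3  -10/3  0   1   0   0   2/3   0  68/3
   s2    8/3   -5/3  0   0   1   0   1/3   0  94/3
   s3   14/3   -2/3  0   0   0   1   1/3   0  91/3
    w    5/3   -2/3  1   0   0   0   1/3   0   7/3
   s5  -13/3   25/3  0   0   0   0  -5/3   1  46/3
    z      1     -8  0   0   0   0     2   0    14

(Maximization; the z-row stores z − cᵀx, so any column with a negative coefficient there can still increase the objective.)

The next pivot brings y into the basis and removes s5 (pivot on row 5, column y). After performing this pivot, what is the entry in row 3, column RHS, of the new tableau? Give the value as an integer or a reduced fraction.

Pivot element is row 5, column y: 25/3.
Normalize row 5: new (row 5, RHS) = (46/3)/(25/3) = 46/25.
row 3 ← row 3 − (-2/3)·(new row 5): 91/3 − (-2/3)·(46/25) = 789/25.

789/25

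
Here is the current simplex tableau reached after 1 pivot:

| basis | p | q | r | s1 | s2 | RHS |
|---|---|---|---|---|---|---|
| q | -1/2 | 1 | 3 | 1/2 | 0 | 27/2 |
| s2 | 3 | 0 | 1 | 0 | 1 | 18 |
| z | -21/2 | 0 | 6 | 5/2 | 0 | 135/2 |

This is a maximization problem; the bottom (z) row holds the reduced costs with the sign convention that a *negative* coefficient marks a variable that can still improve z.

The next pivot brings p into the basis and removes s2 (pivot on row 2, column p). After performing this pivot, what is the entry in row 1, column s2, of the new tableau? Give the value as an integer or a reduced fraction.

1/6

Pivot element is row 2, column p: 3.
Normalize row 2: new (row 2, s2) = 1/3 = 1/3.
row 1 ← row 1 − (-1/2)·(new row 2): 0 − (-1/2)·(1/3) = 1/6.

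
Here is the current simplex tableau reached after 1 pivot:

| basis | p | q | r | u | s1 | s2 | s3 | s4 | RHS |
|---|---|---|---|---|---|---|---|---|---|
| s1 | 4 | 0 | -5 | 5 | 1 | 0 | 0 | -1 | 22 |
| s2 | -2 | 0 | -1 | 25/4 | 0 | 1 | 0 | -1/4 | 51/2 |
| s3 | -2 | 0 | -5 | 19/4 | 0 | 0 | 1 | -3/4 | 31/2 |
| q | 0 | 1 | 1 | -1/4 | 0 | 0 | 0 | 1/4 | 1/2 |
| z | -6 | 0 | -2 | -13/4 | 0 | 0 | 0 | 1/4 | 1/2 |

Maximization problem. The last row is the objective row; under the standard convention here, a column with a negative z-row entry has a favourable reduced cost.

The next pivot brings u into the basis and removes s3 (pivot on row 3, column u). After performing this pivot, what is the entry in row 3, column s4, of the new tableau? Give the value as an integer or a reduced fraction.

Pivot element is row 3, column u: 19/4.
Normalize row 3: new (row 3, s4) = (-3/4)/(19/4) = -3/19.
Row 3 is the pivot row, so the entry is -3/19.

-3/19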